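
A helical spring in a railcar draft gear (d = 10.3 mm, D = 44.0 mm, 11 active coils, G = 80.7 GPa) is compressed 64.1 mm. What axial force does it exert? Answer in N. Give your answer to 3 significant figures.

k = Gd⁴/(8D³N_a) = (80.7×10³)(10.3⁴)/(8·44.0³·11) = 121.17 N/mm
F = k·δ = 121.17 × 64.1 = 7766.8 N

7770 N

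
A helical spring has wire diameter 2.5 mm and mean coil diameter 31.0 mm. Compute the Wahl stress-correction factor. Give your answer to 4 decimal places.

1.1154

C = D/d = 31.0/2.5 = 12.4000
K_W = (4C−1)/(4C−4) + 0.615/C = 48.600/45.600 + 0.0496 = 1.1154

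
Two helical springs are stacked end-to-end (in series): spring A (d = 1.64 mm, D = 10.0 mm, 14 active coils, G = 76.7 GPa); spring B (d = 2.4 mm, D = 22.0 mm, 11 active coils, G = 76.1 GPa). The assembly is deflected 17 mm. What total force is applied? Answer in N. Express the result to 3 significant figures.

29.7 N

k_A = Gd⁴/(8D³N_a) = (76.7×10³)(1.64⁴)/(8·10.0³·14) = 4.954 N/mm
k_B = Gd⁴/(8D³N_a) = (76.1×10³)(2.4⁴)/(8·22.0³·11) = 2.6945 N/mm
Series: 1/k_eq = 1/4.954 + 1/2.6945 = 0.57298; k_eq = 1.7452 N/mm
F = k_eq·δ = 1.7452·17 = 29.669 N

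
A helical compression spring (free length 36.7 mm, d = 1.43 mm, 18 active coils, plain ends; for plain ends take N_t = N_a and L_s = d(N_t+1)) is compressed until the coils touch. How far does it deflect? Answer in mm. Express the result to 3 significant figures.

N_t = 18; L_s = 1.43·19 = 27.17 mm
δ_solid = L₀ − L_s = 36.7 − 27.17 = 9.53 mm

9.53 mm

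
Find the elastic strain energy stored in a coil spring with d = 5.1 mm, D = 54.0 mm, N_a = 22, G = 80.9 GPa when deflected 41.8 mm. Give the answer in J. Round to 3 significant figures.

1.73 J

k = Gd⁴/(8D³N_a) = (80.9×10³)(5.1⁴)/(8·54.0³·22) = 1.9749 N/mm
U = ½kδ² = 0.5 × 1.9749 × 41.8² = 1725.3 N·mm = 1.7253 J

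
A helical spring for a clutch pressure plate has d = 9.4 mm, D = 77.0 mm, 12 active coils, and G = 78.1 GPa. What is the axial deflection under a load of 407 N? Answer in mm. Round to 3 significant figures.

29.3 mm

k = Gd⁴/(8D³N_a) = (78.1×10³)(9.4⁴)/(8·77.0³·12) = 13.913 N/mm
δ = F/k = 407 / 13.913 = 29.253 mm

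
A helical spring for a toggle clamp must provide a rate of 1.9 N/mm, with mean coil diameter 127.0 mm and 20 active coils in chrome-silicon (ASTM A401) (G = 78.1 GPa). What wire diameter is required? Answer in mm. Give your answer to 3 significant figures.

d = (8D³N_a·k / G)^(1/4) = (8·127.0³·20·1.9 / (78.1×10³))^0.25
  = (7973.2)^0.25 = 9.4495 mm

9.45 mm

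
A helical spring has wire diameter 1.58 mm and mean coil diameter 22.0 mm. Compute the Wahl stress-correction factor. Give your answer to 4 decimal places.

C = D/d = 22.0/1.58 = 13.9241
K_W = (4C−1)/(4C−4) + 0.615/C = 54.696/51.696 + 0.0442 = 1.1022

1.1022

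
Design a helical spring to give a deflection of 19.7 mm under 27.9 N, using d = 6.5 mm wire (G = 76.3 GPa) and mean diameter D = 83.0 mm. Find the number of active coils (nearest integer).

21

Required rate k = F/δ = 27.9/19.7 = 1.4162 N/mm
N_a = Gd⁴/(8D³k) = (76.3×10³ × 6.5⁴)/(8 × 83.0³ × 1.4162)
    = 1.362e+08 / 6.47832e+06 = 21.02 → 21 coils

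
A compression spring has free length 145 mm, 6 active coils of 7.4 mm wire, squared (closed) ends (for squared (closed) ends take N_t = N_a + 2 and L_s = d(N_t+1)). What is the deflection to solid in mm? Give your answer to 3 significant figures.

N_t = 8; L_s = 7.4·9 = 66.6 mm
δ_solid = L₀ − L_s = 145 − 66.6 = 78.4 mm

78.4 mm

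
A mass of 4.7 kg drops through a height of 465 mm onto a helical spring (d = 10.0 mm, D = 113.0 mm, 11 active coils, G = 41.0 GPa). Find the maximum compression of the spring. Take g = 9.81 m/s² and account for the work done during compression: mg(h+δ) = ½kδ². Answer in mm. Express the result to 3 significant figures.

130 mm

k = Gd⁴/(8D³N_a) = (41.0×10³)(10.0⁴)/(8·113.0³·11) = 3.229 N/mm
W = mg = 4.7 × 9.81 = 46.107 N
½kδ² − Wδ − Wh = 0 → δ = (W + √(W² + 2kWh))/k
δ = (46.107 + √(2125.9 + 138457))/3.229 = (46.107 + 374.94)/3.229 = 130.4 mm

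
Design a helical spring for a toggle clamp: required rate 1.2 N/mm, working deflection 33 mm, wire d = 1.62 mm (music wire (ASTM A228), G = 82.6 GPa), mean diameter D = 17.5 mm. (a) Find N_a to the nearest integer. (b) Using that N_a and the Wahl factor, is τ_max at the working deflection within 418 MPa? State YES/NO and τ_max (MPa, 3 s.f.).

N_a = Gd⁴/(8D³k) = (82.6×10³)(1.62⁴)/(8·17.5³·1.2) = 11.06 → N_a = 11
Actual rate k = Gd⁴/(8D³·11) = 1.2063 N/mm
Working load F = kδ = 1.2063·33 = 39.807 N
C = 17.5/1.62 = 10.8025; K_W = (4C−1)/(4C−4)+0.615/C = 1.1334
τ_max = K_W·8FD/(πd³) = 1.1334·417.24 = 472.92 MPa
τ_max > 418 MPa → exceeds allowable

(a) 11 coils; (b) NO, τ_max = 473 MPa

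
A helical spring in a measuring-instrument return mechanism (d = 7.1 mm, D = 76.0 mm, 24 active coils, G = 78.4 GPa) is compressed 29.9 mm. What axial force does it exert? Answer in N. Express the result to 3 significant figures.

k = Gd⁴/(8D³N_a) = (78.4×10³)(7.1⁴)/(8·76.0³·24) = 2.3638 N/mm
F = k·δ = 2.3638 × 29.9 = 70.677 N

70.7 N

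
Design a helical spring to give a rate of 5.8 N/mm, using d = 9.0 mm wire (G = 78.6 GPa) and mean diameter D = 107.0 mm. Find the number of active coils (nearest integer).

N_a = Gd⁴/(8D³k) = (78.6×10³ × 9.0⁴)/(8 × 107.0³ × 5.8)
    = 5.15695e+08 / 5.6842e+07 = 9.072 → 9 coils

9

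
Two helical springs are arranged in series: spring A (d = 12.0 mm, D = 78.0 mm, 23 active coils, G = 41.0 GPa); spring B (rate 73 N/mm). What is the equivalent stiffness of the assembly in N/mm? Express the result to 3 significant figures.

8.59 N/mm

k_A = Gd⁴/(8D³N_a) = (41.0×10³)(12.0⁴)/(8·78.0³·23) = 9.7366 N/mm
Series: 1/k_eq = 1/9.7366 + 1/73 = 0.1164; k_eq = 8.5908 N/mm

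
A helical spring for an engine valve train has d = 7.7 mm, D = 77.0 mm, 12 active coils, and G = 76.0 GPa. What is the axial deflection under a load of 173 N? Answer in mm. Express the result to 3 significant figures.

k = Gd⁴/(8D³N_a) = (76.0×10³)(7.7⁴)/(8·77.0³·12) = 6.0958 N/mm
δ = F/k = 173 / 6.0958 = 28.38 mm

28.4 mm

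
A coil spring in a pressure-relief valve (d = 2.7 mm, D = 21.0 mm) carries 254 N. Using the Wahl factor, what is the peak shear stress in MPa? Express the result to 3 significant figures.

821 MPa

Spring index C = D/d = 21.0/2.7 = 7.7778
K_W = (4C−1)/(4C−4) + 0.615/C = 30.111/27.111 + 0.0791 = 1.1897
τ₀ = 8FD/(πd³) = 8·254·21.0/(π·2.7³) = 42672/61.836 = 690.08 MPa
τ_max = K·τ₀ = 1.1897 × 690.08 = 821.01 MPa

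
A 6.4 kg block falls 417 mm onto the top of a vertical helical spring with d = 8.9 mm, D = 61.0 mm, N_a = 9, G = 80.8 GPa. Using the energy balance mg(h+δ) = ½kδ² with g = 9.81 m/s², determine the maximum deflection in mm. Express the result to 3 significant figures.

k = Gd⁴/(8D³N_a) = (80.8×10³)(8.9⁴)/(8·61.0³·9) = 31.021 N/mm
W = mg = 6.4 × 9.81 = 62.784 N
½kδ² − Wδ − Wh = 0 → δ = (W + √(W² + 2kWh))/k
δ = (62.784 + √(3941.8 + 1.62429e+06))/31.021 = (62.784 + 1276)/31.021 = 43.159 mm

43.2 mm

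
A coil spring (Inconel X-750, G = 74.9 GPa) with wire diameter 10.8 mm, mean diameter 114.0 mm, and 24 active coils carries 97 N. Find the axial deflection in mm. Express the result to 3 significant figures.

27.1 mm

k = Gd⁴/(8D³N_a) = (74.9×10³)(10.8⁴)/(8·114.0³·24) = 3.5823 N/mm
δ = F/k = 97 / 3.5823 = 27.078 mm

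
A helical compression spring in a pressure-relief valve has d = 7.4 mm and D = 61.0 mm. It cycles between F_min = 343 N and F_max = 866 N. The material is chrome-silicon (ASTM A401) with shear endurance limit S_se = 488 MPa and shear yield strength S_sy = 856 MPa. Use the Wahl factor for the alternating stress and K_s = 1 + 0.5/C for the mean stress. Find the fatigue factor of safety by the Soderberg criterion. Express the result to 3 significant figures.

1.89

C = D/d = 61.0/7.4 = 8.2432; K_W = (4C−1)/(4C−4)+0.615/C = 1.1782; K_s = 1+0.5/C = 1.0607
F_a = (F_max−F_min)/2 = 261.5 N; F_m = (F_max+F_min)/2 = 604.5 N
τ_a = K_W·8F_aD/(πd³) = 1.1782 × 100.24 = 118.1 MPa
τ_m = K_s·8F_mD/(πd³) = 1.0607 × 231.72 = 245.78 MPa
Soderberg: 1/n_f = τ_a/S_se + τ_m/S_sy = 118.1/488 + 245.78/856 = 0.24201 + 0.28713 = 0.52913
n_f = 1/0.52913 = 1.89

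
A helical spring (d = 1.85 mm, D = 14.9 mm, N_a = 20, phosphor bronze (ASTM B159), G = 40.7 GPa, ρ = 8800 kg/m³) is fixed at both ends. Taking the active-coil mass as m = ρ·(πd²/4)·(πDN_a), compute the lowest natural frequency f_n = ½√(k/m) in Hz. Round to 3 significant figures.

k = Gd⁴/(8D³N_a) = (40.7×10³)(1.85⁴)/(8·14.9³·20) = 0.90075 N/mm = 900.75 N/m
Wire length L = πDN_a = π·14.9·20 = 936.19 mm
m = ρ·(πd²/4)·L = 8800 × 2.688×10⁻⁶ m² × 0.93619 m = 0.022145 kg
f_n = ½√(k/m) = 0.5·√(900.75/0.022145) = 0.5·√(40674) = 100.84 Hz

101 Hz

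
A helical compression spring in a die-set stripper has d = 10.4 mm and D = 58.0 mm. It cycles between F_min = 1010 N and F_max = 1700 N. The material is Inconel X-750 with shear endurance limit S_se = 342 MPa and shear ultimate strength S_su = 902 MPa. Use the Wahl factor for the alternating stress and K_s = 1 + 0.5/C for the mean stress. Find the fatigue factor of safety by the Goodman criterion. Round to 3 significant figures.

C = D/d = 58.0/10.4 = 5.5769; K_W = (4C−1)/(4C−4)+0.615/C = 1.2741; K_s = 1+0.5/C = 1.0897
F_a = (F_max−F_min)/2 = 345 N; F_m = (F_max+F_min)/2 = 1355 N
τ_a = K_W·8F_aD/(πd³) = 1.2741 × 45.299 = 57.717 MPa
τ_m = K_s·8F_mD/(πd³) = 1.0897 × 177.91 = 193.86 MPa
Goodman: 1/n_f = τ_a/S_se + τ_m/S_su = 57.717/342 + 193.86/902 = 0.16876 + 0.21493 = 0.38369
n_f = 1/0.38369 = 2.606

2.61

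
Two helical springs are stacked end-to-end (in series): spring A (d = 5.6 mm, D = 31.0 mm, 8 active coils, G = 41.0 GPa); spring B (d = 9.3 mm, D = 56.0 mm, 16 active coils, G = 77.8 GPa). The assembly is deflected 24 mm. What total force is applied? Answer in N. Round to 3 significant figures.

279 N

k_A = Gd⁴/(8D³N_a) = (41.0×10³)(5.6⁴)/(8·31.0³·8) = 21.148 N/mm
k_B = Gd⁴/(8D³N_a) = (77.8×10³)(9.3⁴)/(8·56.0³·16) = 25.89 N/mm
Series: 1/k_eq = 1/21.148 + 1/25.89 = 0.08591; k_eq = 11.64 N/mm
F = k_eq·δ = 11.64·24 = 279.36 N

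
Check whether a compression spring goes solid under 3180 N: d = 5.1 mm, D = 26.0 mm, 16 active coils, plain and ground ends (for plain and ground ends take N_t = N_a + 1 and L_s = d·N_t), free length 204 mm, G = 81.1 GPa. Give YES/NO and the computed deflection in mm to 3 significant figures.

k = Gd⁴/(8D³N_a) = (81.1×10³)(5.1⁴)/(8·26.0³·16) = 24.388 N/mm
N_t = 17; L_s = 5.1·17 = 86.7 mm; δ_solid = L₀ − L_s = 204 − 86.7 = 117.3 mm
δ = F/k = 3180/24.388 = 130.39 mm
δ ≥ δ_solid → spring goes solid

YES, δ = 130 mm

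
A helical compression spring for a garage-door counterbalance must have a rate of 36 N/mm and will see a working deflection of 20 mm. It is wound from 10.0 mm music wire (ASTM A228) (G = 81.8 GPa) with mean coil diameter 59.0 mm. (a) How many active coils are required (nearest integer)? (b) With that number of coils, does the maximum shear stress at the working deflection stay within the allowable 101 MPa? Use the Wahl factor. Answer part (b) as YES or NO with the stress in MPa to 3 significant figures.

(a) 14 coils; (b) NO, τ_max = 134 MPa

N_a = Gd⁴/(8D³k) = (81.8×10³)(10.0⁴)/(8·59.0³·36) = 13.83 → N_a = 14
Actual rate k = Gd⁴/(8D³·14) = 35.561 N/mm
Working load F = kδ = 35.561·20 = 711.23 N
C = 59.0/10.0 = 5.9000; K_W = (4C−1)/(4C−4)+0.615/C = 1.2573
τ_max = K_W·8FD/(πd³) = 1.2573·106.86 = 134.35 MPa
τ_max > 101 MPa → exceeds allowable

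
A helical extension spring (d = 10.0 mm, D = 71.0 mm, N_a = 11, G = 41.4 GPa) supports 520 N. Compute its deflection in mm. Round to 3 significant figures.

k = Gd⁴/(8D³N_a) = (41.4×10³)(10.0⁴)/(8·71.0³·11) = 13.144 N/mm
δ = F/k = 520 / 13.144 = 39.56 mm

39.6 mm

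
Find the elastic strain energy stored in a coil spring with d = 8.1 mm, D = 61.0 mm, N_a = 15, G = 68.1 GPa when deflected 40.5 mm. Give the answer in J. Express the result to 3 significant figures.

8.83 J

k = Gd⁴/(8D³N_a) = (68.1×10³)(8.1⁴)/(8·61.0³·15) = 10.763 N/mm
U = ½kδ² = 0.5 × 10.763 × 40.5² = 8826.7 N·mm = 8.8267 J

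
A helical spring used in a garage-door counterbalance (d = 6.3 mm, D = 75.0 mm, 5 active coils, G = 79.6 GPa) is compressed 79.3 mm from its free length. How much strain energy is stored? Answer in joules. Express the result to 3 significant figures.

k = Gd⁴/(8D³N_a) = (79.6×10³)(6.3⁴)/(8·75.0³·5) = 7.4307 N/mm
U = ½kδ² = 0.5 × 7.4307 × 79.3² = 23364 N·mm = 23.364 J

23.4 J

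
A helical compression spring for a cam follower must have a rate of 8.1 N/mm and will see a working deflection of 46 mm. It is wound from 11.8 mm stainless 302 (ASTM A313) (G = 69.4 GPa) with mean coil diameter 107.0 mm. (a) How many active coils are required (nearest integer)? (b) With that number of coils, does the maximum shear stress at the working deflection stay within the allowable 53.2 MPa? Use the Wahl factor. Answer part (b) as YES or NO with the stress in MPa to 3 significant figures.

N_a = Gd⁴/(8D³k) = (69.4×10³)(11.8⁴)/(8·107.0³·8.1) = 16.95 → N_a = 17
Actual rate k = Gd⁴/(8D³·17) = 8.076 N/mm
Working load F = kδ = 8.076·46 = 371.5 N
C = 107.0/11.8 = 9.0678; K_W = (4C−1)/(4C−4)+0.615/C = 1.1608
τ_max = K_W·8FD/(πd³) = 1.1608·61.607 = 71.513 MPa
τ_max > 53.2 MPa → exceeds allowable

(a) 17 coils; (b) NO, τ_max = 71.5 MPa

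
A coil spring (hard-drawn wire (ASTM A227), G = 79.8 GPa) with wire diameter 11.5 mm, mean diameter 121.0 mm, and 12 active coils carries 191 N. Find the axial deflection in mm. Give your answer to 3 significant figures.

23.3 mm

k = Gd⁴/(8D³N_a) = (79.8×10³)(11.5⁴)/(8·121.0³·12) = 8.2067 N/mm
δ = F/k = 191 / 8.2067 = 23.274 mm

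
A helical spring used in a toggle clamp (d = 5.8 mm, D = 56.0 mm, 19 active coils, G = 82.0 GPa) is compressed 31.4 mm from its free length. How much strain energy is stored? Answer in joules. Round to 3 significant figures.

k = Gd⁴/(8D³N_a) = (82.0×10³)(5.8⁴)/(8·56.0³·19) = 3.4763 N/mm
U = ½kδ² = 0.5 × 3.4763 × 31.4² = 1713.7 N·mm = 1.7137 J

1.71 J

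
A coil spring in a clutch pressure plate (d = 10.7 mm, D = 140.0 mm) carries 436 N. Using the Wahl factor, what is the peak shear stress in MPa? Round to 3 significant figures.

Spring index C = D/d = 140.0/10.7 = 13.0841
K_W = (4C−1)/(4C−4) + 0.615/C = 51.336/48.336 + 0.0470 = 1.1091
τ₀ = 8FD/(πd³) = 8·436·140.0/(π·10.7³) = 488320/3848.6 = 126.88 MPa
τ_max = K·τ₀ = 1.1091 × 126.88 = 140.72 MPa

141 MPa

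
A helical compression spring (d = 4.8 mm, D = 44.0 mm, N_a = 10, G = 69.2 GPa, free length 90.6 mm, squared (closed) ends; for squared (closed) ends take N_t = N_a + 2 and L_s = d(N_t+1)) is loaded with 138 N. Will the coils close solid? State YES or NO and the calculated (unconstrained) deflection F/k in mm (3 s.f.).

NO, δ = 25.6 mm

k = Gd⁴/(8D³N_a) = (69.2×10³)(4.8⁴)/(8·44.0³·10) = 5.3904 N/mm
N_t = 12; L_s = 4.8·13 = 62.4 mm; δ_solid = L₀ − L_s = 90.6 − 62.4 = 28.2 mm
δ = F/k = 138/5.3904 = 25.601 mm
δ < δ_solid → spring does not go solid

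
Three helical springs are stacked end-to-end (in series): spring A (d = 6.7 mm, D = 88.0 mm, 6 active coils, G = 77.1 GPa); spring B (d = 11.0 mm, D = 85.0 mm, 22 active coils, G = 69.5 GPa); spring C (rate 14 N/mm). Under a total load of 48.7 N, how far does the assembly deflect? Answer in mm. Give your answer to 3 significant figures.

18.9 mm

k_A = Gd⁴/(8D³N_a) = (77.1×10³)(6.7⁴)/(8·88.0³·6) = 4.7497 N/mm
k_B = Gd⁴/(8D³N_a) = (69.5×10³)(11.0⁴)/(8·85.0³·22) = 9.4143 N/mm
Series: 1/k_eq = 1/4.7497 + 1/9.4143 + 1/14 = 0.38819; k_eq = 2.5761 N/mm
δ = F/k_eq = 48.7/2.5761 = 18.905 mm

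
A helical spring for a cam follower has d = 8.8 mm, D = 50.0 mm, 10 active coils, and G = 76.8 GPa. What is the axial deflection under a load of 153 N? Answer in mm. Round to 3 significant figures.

3.32 mm

k = Gd⁴/(8D³N_a) = (76.8×10³)(8.8⁴)/(8·50.0³·10) = 46.057 N/mm
δ = F/k = 153 / 46.057 = 3.322 mm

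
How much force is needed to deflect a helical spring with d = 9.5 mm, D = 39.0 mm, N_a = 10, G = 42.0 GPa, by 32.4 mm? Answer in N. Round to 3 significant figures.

k = Gd⁴/(8D³N_a) = (42.0×10³)(9.5⁴)/(8·39.0³·10) = 72.087 N/mm
F = k·δ = 72.087 × 32.4 = 2335.6 N

2340 N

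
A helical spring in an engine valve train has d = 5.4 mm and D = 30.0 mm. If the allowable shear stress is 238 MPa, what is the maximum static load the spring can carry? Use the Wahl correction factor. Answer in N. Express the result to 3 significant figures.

C = D/d = 30.0/5.4 = 5.5556
K_W = (4C−1)/(4C−4) + 0.615/C = 21.222/18.222 + 0.1107 = 1.2753
τ_max = K·8FD/(πd³) → F_max = τ_allow·πd³/(8DK)
F_max = 238·π·5.4³/(8·30.0·1.2753) = 1.1774e+05/306.08 = 384.66 N

385 N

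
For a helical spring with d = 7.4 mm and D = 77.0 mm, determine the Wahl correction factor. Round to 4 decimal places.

1.1388

C = D/d = 77.0/7.4 = 10.4054
K_W = (4C−1)/(4C−4) + 0.615/C = 40.622/37.622 + 0.0591 = 1.1388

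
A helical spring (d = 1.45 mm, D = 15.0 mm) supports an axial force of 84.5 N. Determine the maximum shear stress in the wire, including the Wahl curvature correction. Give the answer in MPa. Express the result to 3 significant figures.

Spring index C = D/d = 15.0/1.45 = 10.3448
K_W = (4C−1)/(4C−4) + 0.615/C = 40.379/37.379 + 0.0594 = 1.1397
τ₀ = 8FD/(πd³) = 8·84.5·15.0/(π·1.45³) = 10140/9.5775 = 1058.7 MPa
τ_max = K·τ₀ = 1.1397 × 1058.7 = 1206.6 MPa

1210 MPa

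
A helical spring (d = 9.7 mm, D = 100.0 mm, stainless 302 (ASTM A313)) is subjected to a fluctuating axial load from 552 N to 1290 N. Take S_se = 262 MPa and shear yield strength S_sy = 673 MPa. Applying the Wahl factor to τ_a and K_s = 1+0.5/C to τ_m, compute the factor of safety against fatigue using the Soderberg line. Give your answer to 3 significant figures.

C = D/d = 100.0/9.7 = 10.3093; K_W = (4C−1)/(4C−4)+0.615/C = 1.1402; K_s = 1+0.5/C = 1.0485
F_a = (F_max−F_min)/2 = 369 N; F_m = (F_max+F_min)/2 = 921 N
τ_a = K_W·8F_aD/(πd³) = 1.1402 × 102.96 = 117.39 MPa
τ_m = K_s·8F_mD/(πd³) = 1.0485 × 256.97 = 269.43 MPa
Soderberg: 1/n_f = τ_a/S_se + τ_m/S_sy = 117.39/262 + 269.43/673 = 0.44806 + 0.40035 = 0.84841
n_f = 1/0.84841 = 1.179

1.18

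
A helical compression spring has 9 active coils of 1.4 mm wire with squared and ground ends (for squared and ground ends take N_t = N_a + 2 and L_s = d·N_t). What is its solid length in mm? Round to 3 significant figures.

15.4 mm

squared and ground ends: N_t = N_a + 2 = 9 + 2 = 11
L_s = d·N_t = 1.4 × 11 = 15.4 mm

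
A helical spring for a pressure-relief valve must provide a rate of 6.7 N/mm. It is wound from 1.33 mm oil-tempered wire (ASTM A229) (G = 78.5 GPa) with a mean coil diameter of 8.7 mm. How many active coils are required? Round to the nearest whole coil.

7

N_a = Gd⁴/(8D³k) = (78.5×10³ × 1.33⁴)/(8 × 8.7³ × 6.7)
    = 245627 / 35295.8 = 6.959 → 7 coils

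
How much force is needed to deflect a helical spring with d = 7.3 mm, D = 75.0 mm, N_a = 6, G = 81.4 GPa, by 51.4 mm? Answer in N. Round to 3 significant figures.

k = Gd⁴/(8D³N_a) = (81.4×10³)(7.3⁴)/(8·75.0³·6) = 11.415 N/mm
F = k·δ = 11.415 × 51.4 = 586.75 N

587 N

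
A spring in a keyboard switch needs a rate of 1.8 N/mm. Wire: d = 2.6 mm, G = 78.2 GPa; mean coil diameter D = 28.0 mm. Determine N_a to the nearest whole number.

N_a = Gd⁴/(8D³k) = (78.2×10³ × 2.6⁴)/(8 × 28.0³ × 1.8)
    = 3.57355e+06 / 316109 = 11.3 → 11 coils

11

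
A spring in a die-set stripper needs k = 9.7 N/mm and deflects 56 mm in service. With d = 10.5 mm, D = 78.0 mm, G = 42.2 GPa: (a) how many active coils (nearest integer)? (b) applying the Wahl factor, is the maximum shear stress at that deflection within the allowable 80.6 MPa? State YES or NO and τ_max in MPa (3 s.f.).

N_a = Gd⁴/(8D³k) = (42.2×10³)(10.5⁴)/(8·78.0³·9.7) = 13.93 → N_a = 14
Actual rate k = Gd⁴/(8D³·14) = 9.6509 N/mm
Working load F = kδ = 9.6509·56 = 540.45 N
C = 78.0/10.5 = 7.4286; K_W = (4C−1)/(4C−4)+0.615/C = 1.1995
τ_max = K_W·8FD/(πd³) = 1.1995·92.731 = 111.23 MPa
τ_max > 80.6 MPa → exceeds allowable

(a) 14 coils; (b) NO, τ_max = 111 MPa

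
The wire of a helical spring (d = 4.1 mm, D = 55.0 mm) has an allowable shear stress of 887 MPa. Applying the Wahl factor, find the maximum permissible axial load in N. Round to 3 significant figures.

C = D/d = 55.0/4.1 = 13.4146
K_W = (4C−1)/(4C−4) + 0.615/C = 52.659/49.659 + 0.0458 = 1.1063
τ_max = K·8FD/(πd³) → F_max = τ_allow·πd³/(8DK)
F_max = 887·π·4.1³/(8·55.0·1.1063) = 1.9205e+05/486.75 = 394.56 N

395 N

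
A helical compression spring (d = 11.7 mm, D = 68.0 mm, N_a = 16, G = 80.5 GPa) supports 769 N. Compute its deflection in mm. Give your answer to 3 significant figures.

k = Gd⁴/(8D³N_a) = (80.5×10³)(11.7⁴)/(8·68.0³·16) = 37.48 N/mm
δ = F/k = 769 / 37.48 = 20.517 mm

20.5 mm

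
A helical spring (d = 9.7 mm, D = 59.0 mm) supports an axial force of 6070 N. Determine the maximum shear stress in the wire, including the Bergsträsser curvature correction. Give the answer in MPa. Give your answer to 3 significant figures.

1230 MPa

Spring index C = D/d = 59.0/9.7 = 6.0825
K_B = (4C+2)/(4C−3) = 26.330/21.330 = 1.2344
τ₀ = 8FD/(πd³) = 8·6070·59.0/(π·9.7³) = 2.86504e+06/2867.2 = 999.23 MPa
τ_max = K·τ₀ = 1.2344 × 999.23 = 1233.5 MPa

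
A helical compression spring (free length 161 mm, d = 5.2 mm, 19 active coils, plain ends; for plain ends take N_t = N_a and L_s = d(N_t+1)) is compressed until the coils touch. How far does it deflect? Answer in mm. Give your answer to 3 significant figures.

57.0 mm

N_t = 19; L_s = 5.2·20 = 104 mm
δ_solid = L₀ − L_s = 161 − 104 = 57 mm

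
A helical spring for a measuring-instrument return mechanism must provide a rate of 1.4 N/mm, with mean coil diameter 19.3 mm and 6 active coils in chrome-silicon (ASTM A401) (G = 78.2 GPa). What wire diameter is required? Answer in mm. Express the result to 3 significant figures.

1.58 mm

d = (8D³N_a·k / G)^(1/4) = (8·19.3³·6·1.4 / (78.2×10³))^0.25
  = (6.1778)^0.25 = 1.5766 mm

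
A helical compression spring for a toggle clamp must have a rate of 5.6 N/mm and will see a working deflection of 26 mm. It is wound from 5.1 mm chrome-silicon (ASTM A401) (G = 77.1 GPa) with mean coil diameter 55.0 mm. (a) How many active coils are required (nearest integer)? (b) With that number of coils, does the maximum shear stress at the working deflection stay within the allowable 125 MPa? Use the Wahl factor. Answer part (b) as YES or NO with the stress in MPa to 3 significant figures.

N_a = Gd⁴/(8D³k) = (77.1×10³)(5.1⁴)/(8·55.0³·5.6) = 6.998 → N_a = 7
Actual rate k = Gd⁴/(8D³·7) = 5.5983 N/mm
Working load F = kδ = 5.5983·26 = 145.56 N
C = 55.0/5.1 = 10.7843; K_W = (4C−1)/(4C−4)+0.615/C = 1.1337
τ_max = K_W·8FD/(πd³) = 1.1337·153.68 = 174.23 MPa
τ_max > 125 MPa → exceeds allowable

(a) 7 coils; (b) NO, τ_max = 174 MPa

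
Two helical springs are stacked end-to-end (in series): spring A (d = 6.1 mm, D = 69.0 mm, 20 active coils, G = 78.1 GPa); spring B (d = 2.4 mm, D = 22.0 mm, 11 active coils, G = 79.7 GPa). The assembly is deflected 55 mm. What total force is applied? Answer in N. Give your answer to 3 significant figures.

65.4 N

k_A = Gd⁴/(8D³N_a) = (78.1×10³)(6.1⁴)/(8·69.0³·20) = 2.0573 N/mm
k_B = Gd⁴/(8D³N_a) = (79.7×10³)(2.4⁴)/(8·22.0³·11) = 2.822 N/mm
Series: 1/k_eq = 1/2.0573 + 1/2.822 = 0.84043; k_eq = 1.1899 N/mm
F = k_eq·δ = 1.1899·55 = 65.443 N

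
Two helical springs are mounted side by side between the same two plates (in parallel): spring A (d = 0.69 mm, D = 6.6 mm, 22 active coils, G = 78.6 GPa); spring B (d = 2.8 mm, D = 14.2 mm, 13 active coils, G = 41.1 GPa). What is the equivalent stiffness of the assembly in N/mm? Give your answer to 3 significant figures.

8.84 N/mm

k_A = Gd⁴/(8D³N_a) = (78.6×10³)(0.69⁴)/(8·6.6³·22) = 0.35211 N/mm
k_B = Gd⁴/(8D³N_a) = (41.1×10³)(2.8⁴)/(8·14.2³·13) = 8.4835 N/mm
Parallel: k_eq = 0.35211 + 8.4835 = 8.8356 N/mm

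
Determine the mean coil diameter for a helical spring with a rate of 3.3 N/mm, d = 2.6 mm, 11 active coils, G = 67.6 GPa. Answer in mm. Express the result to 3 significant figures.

22.0 mm

D = (Gd⁴/(8N_a·k))^(1/3) = (67.6×10³·2.6⁴/(8·11·3.3))^(1/3)
  = (10637.6)^(1/3) = 21.9928 mm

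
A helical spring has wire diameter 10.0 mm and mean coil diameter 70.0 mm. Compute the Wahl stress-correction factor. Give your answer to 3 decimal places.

1.213

C = D/d = 70.0/10.0 = 7.0000
K_W = (4C−1)/(4C−4) + 0.615/C = 27.000/24.000 + 0.0879 = 1.2129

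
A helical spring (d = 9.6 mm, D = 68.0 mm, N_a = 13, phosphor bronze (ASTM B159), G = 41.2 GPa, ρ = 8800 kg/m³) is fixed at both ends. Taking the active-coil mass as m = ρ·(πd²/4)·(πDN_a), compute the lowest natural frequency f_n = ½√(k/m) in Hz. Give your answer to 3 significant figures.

38.9 Hz

k = Gd⁴/(8D³N_a) = (41.2×10³)(9.6⁴)/(8·68.0³·13) = 10.701 N/mm = 10701 N/m
Wire length L = πDN_a = π·68.0·13 = 2777.2 mm
m = ρ·(πd²/4)·L = 8800 × 72.382×10⁻⁶ m² × 2.7772 m = 1.769 kg
f_n = ½√(k/m) = 0.5·√(10701/1.769) = 0.5·√(6049.3) = 38.889 Hz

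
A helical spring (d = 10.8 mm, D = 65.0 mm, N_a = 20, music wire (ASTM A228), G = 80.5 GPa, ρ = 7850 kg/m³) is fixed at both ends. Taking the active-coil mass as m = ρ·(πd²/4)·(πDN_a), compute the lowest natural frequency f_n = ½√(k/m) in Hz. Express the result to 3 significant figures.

k = Gd⁴/(8D³N_a) = (80.5×10³)(10.8⁴)/(8·65.0³·20) = 24.925 N/mm = 24925 N/m
Wire length L = πDN_a = π·65.0·20 = 4084.1 mm
m = ρ·(πd²/4)·L = 7850 × 91.609×10⁻⁶ m² × 4.0841 m = 2.937 kg
f_n = ½√(k/m) = 0.5·√(24925/2.937) = 0.5·√(8486.5) = 46.061 Hz

46.1 Hz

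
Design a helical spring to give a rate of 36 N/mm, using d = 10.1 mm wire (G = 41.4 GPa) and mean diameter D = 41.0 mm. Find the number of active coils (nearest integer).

N_a = Gd⁴/(8D³k) = (41.4×10³ × 10.1⁴)/(8 × 41.0³ × 36)
    = 4.3081e+08 / 1.98492e+07 = 21.7 → 22 coils

22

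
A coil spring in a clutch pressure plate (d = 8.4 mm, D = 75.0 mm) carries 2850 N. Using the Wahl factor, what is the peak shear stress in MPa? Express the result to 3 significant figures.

Spring index C = D/d = 75.0/8.4 = 8.9286
K_W = (4C−1)/(4C−4) + 0.615/C = 34.714/31.714 + 0.0689 = 1.1635
τ₀ = 8FD/(πd³) = 8·2850·75.0/(π·8.4³) = 1.71e+06/1862 = 918.35 MPa
τ_max = K·τ₀ = 1.1635 × 918.35 = 1068.5 MPa

1070 MPa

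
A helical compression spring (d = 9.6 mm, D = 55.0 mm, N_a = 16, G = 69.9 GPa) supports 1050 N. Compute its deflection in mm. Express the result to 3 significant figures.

37.7 mm

k = Gd⁴/(8D³N_a) = (69.9×10³)(9.6⁴)/(8·55.0³·16) = 27.878 N/mm
δ = F/k = 1050 / 27.878 = 37.664 mm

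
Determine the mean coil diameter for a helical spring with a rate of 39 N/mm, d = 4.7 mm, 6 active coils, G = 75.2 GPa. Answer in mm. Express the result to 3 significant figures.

27.0 mm

D = (Gd⁴/(8N_a·k))^(1/3) = (75.2×10³·4.7⁴/(8·6·39))^(1/3)
  = (19602.1)^(1/3) = 26.9630 mm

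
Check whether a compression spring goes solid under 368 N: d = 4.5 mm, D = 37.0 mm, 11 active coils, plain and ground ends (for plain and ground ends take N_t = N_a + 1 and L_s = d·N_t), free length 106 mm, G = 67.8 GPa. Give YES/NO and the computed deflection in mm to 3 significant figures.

k = Gd⁴/(8D³N_a) = (67.8×10³)(4.5⁴)/(8·37.0³·11) = 6.2372 N/mm
N_t = 12; L_s = 4.5·12 = 54 mm; δ_solid = L₀ − L_s = 106 − 54 = 52 mm
δ = F/k = 368/6.2372 = 59.001 mm
δ ≥ δ_solid → spring goes solid

YES, δ = 59.0 mm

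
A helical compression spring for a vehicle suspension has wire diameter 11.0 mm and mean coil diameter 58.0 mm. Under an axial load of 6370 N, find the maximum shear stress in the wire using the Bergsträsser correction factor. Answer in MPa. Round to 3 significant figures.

Spring index C = D/d = 58.0/11.0 = 5.2727
K_B = (4C+2)/(4C−3) = 23.091/18.091 = 1.2764
τ₀ = 8FD/(πd³) = 8·6370·58.0/(π·11.0³) = 2.95568e+06/4181.5 = 706.85 MPa
τ_max = K·τ₀ = 1.2764 × 706.85 = 902.22 MPa

902 MPa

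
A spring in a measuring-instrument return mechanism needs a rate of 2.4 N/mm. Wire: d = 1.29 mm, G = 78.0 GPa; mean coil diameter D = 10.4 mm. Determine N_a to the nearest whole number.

N_a = Gd⁴/(8D³k) = (78.0×10³ × 1.29⁴)/(8 × 10.4³ × 2.4)
    = 216000 / 21597.4 = 10 → 10 coils

10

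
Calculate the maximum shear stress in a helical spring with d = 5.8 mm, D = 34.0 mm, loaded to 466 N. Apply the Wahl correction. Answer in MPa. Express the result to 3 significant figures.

Spring index C = D/d = 34.0/5.8 = 5.8621
K_W = (4C−1)/(4C−4) + 0.615/C = 22.448/19.448 + 0.1049 = 1.2592
τ₀ = 8FD/(πd³) = 8·466·34.0/(π·5.8³) = 126752/612.96 = 206.79 MPa
τ_max = K·τ₀ = 1.2592 × 206.79 = 260.38 MPa

260 MPa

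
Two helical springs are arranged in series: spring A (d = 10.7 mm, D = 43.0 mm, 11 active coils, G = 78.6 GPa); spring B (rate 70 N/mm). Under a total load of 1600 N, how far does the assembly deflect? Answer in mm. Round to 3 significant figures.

k_A = Gd⁴/(8D³N_a) = (78.6×10³)(10.7⁴)/(8·43.0³·11) = 147.25 N/mm
Series: 1/k_eq = 1/147.25 + 1/70 = 0.021077; k_eq = 47.446 N/mm
δ = F/k_eq = 1600/47.446 = 33.723 mm

33.7 mm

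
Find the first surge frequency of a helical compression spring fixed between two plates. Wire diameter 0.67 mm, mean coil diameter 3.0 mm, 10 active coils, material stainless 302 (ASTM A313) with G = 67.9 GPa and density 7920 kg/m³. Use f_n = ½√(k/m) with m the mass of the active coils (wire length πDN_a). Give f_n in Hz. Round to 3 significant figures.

k = Gd⁴/(8D³N_a) = (67.9×10³)(0.67⁴)/(8·3.0³·10) = 6.3345 N/mm = 6334.5 N/m
Wire length L = πDN_a = π·3.0·10 = 94.248 mm
m = ρ·(πd²/4)·L = 7920 × 0.35257×10⁻⁶ m² × 0.094248 m = 0.00026317 kg
f_n = ½√(k/m) = 0.5·√(6334.5/0.00026317) = 0.5·√(2.407e+07) = 2453.1 Hz

2450 Hz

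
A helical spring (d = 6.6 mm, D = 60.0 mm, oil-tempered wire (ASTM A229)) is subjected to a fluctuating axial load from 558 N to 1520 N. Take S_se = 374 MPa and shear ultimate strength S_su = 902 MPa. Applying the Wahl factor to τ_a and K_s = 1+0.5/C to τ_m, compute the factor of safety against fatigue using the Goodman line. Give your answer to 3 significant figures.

0.695

C = D/d = 60.0/6.6 = 9.0909; K_W = (4C−1)/(4C−4)+0.615/C = 1.1603; K_s = 1+0.5/C = 1.0550
F_a = (F_max−F_min)/2 = 481 N; F_m = (F_max+F_min)/2 = 1039 N
τ_a = K_W·8F_aD/(πd³) = 1.1603 × 255.63 = 296.61 MPa
τ_m = K_s·8F_mD/(πd³) = 1.0550 × 552.17 = 582.54 MPa
Goodman: 1/n_f = τ_a/S_se + τ_m/S_su = 296.61/374 + 582.54/902 = 0.79309 + 0.64583 = 1.4389
n_f = 1/1.4389 = 0.695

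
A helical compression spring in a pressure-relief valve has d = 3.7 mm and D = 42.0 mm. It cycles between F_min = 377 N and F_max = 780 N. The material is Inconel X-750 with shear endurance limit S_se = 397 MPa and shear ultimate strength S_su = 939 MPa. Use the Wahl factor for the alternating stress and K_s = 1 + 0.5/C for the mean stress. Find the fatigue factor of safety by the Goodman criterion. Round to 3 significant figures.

C = D/d = 42.0/3.7 = 11.3514; K_W = (4C−1)/(4C−4)+0.615/C = 1.1266; K_s = 1+0.5/C = 1.0440
F_a = (F_max−F_min)/2 = 201.5 N; F_m = (F_max+F_min)/2 = 578.5 N
τ_a = K_W·8F_aD/(πd³) = 1.1266 × 425.46 = 479.34 MPa
τ_m = K_s·8F_mD/(πd³) = 1.0440 × 1221.5 = 1275.3 MPa
Goodman: 1/n_f = τ_a/S_se + τ_m/S_su = 479.34/397 + 1275.3/939 = 1.20740 + 1.35813 = 2.5655
n_f = 1/2.5655 = 0.3898

0.390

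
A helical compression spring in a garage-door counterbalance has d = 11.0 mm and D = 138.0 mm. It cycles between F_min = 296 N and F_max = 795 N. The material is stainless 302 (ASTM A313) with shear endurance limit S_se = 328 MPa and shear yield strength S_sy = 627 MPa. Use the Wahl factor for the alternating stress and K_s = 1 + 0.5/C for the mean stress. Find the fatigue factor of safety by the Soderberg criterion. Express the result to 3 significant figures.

C = D/d = 138.0/11.0 = 12.5455; K_W = (4C−1)/(4C−4)+0.615/C = 1.1140; K_s = 1+0.5/C = 1.0399
F_a = (F_max−F_min)/2 = 249.5 N; F_m = (F_max+F_min)/2 = 545.5 N
τ_a = K_W·8F_aD/(πd³) = 1.1140 × 65.874 = 73.382 MPa
τ_m = K_s·8F_mD/(πd³) = 1.0399 × 144.02 = 149.76 MPa
Soderberg: 1/n_f = τ_a/S_se + τ_m/S_sy = 73.382/328 + 149.76/627 = 0.22373 + 0.23886 = 0.46258
n_f = 1/0.46258 = 2.162

2.16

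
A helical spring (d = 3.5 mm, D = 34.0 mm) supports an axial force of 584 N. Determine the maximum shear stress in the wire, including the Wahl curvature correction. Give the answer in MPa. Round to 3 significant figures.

1360 MPa

Spring index C = D/d = 34.0/3.5 = 9.7143
K_W = (4C−1)/(4C−4) + 0.615/C = 37.857/34.857 + 0.0633 = 1.1494
τ₀ = 8FD/(πd³) = 8·584·34.0/(π·3.5³) = 158848/134.7 = 1179.3 MPa
τ_max = K·τ₀ = 1.1494 × 1179.3 = 1355.5 MPa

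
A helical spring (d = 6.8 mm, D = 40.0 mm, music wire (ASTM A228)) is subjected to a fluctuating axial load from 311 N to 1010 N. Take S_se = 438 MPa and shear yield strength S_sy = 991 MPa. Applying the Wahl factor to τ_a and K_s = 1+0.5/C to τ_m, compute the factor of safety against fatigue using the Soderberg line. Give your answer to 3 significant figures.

1.79

C = D/d = 40.0/6.8 = 5.8824; K_W = (4C−1)/(4C−4)+0.615/C = 1.2582; K_s = 1+0.5/C = 1.0850
F_a = (F_max−F_min)/2 = 349.5 N; F_m = (F_max+F_min)/2 = 660.5 N
τ_a = K_W·8F_aD/(πd³) = 1.2582 × 113.22 = 142.45 MPa
τ_m = K_s·8F_mD/(πd³) = 1.0850 × 213.97 = 232.15 MPa
Soderberg: 1/n_f = τ_a/S_se + τ_m/S_sy = 142.45/438 + 232.15/991 = 0.32522 + 0.23426 = 0.55949
n_f = 1/0.55949 = 1.787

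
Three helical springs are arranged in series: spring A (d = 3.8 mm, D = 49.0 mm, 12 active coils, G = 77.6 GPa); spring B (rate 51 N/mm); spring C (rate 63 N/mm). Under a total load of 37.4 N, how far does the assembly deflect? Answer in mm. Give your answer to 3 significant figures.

k_A = Gd⁴/(8D³N_a) = (77.6×10³)(3.8⁴)/(8·49.0³·12) = 1.4326 N/mm
Series: 1/k_eq = 1/1.4326 + 1/51 + 1/63 = 0.73349; k_eq = 1.3633 N/mm
δ = F/k_eq = 37.4/1.3633 = 27.433 mm

27.4 mm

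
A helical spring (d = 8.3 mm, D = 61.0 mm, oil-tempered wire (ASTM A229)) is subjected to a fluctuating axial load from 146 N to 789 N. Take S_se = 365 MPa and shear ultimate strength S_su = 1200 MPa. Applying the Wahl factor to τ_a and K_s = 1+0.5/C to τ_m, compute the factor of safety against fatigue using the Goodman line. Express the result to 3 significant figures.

2.50

C = D/d = 61.0/8.3 = 7.3494; K_W = (4C−1)/(4C−4)+0.615/C = 1.2018; K_s = 1+0.5/C = 1.0680
F_a = (F_max−F_min)/2 = 321.5 N; F_m = (F_max+F_min)/2 = 467.5 N
τ_a = K_W·8F_aD/(πd³) = 1.2018 × 87.341 = 104.97 MPa
τ_m = K_s·8F_mD/(πd³) = 1.0680 × 127 = 135.64 MPa
Goodman: 1/n_f = τ_a/S_se + τ_m/S_su = 104.97/365 + 135.64/1200 = 0.28758 + 0.11304 = 0.40062
n_f = 1/0.40062 = 2.496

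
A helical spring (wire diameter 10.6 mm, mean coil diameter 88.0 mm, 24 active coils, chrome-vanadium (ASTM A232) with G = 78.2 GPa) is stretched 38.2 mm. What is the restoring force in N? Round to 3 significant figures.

288 N

k = Gd⁴/(8D³N_a) = (78.2×10³)(10.6⁴)/(8·88.0³·24) = 7.5454 N/mm
F = k·δ = 7.5454 × 38.2 = 288.23 N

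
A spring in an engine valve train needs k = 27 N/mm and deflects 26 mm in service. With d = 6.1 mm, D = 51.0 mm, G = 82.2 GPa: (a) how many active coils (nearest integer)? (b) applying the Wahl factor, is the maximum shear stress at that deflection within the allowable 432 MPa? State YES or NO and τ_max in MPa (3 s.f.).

N_a = Gd⁴/(8D³k) = (82.2×10³)(6.1⁴)/(8·51.0³·27) = 3.972 → N_a = 4
Actual rate k = Gd⁴/(8D³·4) = 26.812 N/mm
Working load F = kδ = 26.812·26 = 697.11 N
C = 51.0/6.1 = 8.3607; K_W = (4C−1)/(4C−4)+0.615/C = 1.1755
τ_max = K_W·8FD/(πd³) = 1.1755·398.86 = 468.85 MPa
τ_max > 432 MPa → exceeds allowable

(a) 4 coils; (b) NO, τ_max = 469 MPa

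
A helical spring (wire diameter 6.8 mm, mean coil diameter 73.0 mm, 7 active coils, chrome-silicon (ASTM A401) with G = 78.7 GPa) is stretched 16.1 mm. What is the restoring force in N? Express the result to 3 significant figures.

k = Gd⁴/(8D³N_a) = (78.7×10³)(6.8⁴)/(8·73.0³·7) = 7.7242 N/mm
F = k·δ = 7.7242 × 16.1 = 124.36 N

124 N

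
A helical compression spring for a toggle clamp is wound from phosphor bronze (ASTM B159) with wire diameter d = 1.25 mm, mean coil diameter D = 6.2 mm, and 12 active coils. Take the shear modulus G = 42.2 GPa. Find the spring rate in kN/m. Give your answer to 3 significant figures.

k = Gd⁴/(8D³N_a) = (42.2×10³ × 1.25⁴) / (8 × 6.2³ × 12)
  = 103027 / 22879.5 = 4.503 N/mm

4.50 kN/m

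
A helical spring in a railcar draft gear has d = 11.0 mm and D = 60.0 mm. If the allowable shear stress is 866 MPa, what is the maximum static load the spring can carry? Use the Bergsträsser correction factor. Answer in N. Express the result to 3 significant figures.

C = D/d = 60.0/11.0 = 5.4545
K_B = (4C+2)/(4C−3) = 23.818/18.818 = 1.2657
τ_max = K·8FD/(πd³) → F_max = τ_allow·πd³/(8DK)
F_max = 866·π·11.0³/(8·60.0·1.2657) = 3.6211e+06/607.54 = 5960.4 N

5960 N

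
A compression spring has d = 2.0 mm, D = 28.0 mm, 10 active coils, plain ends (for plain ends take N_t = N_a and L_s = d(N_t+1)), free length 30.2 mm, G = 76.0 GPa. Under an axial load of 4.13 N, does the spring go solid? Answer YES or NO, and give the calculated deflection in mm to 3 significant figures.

k = Gd⁴/(8D³N_a) = (76.0×10³)(2.0⁴)/(8·28.0³·10) = 0.69242 N/mm
N_t = 10; L_s = 2.0·11 = 22 mm; δ_solid = L₀ − L_s = 30.2 − 22 = 8.2 mm
δ = F/k = 4.13/0.69242 = 5.9646 mm
δ < δ_solid → spring does not go solid

NO, δ = 5.96 mm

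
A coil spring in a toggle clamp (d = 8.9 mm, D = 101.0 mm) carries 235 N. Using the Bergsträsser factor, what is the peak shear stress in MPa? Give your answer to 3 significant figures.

Spring index C = D/d = 101.0/8.9 = 11.3483
K_B = (4C+2)/(4C−3) = 47.393/42.393 = 1.1179
τ₀ = 8FD/(πd³) = 8·235·101.0/(π·8.9³) = 189880/2214.7 = 85.735 MPa
τ_max = K·τ₀ = 1.1179 × 85.735 = 95.847 MPa

95.8 MPa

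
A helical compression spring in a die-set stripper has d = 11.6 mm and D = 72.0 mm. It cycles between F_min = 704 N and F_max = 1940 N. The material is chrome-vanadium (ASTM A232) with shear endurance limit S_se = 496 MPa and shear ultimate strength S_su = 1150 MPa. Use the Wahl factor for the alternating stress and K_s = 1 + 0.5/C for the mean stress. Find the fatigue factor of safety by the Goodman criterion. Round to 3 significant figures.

C = D/d = 72.0/11.6 = 6.2069; K_W = (4C−1)/(4C−4)+0.615/C = 1.2431; K_s = 1+0.5/C = 1.0806
F_a = (F_max−F_min)/2 = 618 N; F_m = (F_max+F_min)/2 = 1322 N
τ_a = K_W·8F_aD/(πd³) = 1.2431 × 72.592 = 90.24 MPa
τ_m = K_s·8F_mD/(πd³) = 1.0806 × 155.29 = 167.79 MPa
Goodman: 1/n_f = τ_a/S_se + τ_m/S_su = 90.24/496 + 167.79/1150 = 0.18194 + 0.14591 = 0.32784
n_f = 1/0.32784 = 3.05

3.05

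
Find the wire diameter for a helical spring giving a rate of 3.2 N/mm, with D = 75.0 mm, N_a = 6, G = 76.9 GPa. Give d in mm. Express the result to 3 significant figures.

5.39 mm

d = (8D³N_a·k / G)^(1/4) = (8·75.0³·6·3.2 / (76.9×10³))^0.25
  = (842.65)^0.25 = 5.3878 mm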